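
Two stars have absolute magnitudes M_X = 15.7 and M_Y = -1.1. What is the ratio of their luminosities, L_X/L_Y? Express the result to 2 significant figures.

L_X/L_Y ≈ 1.9×10^-7

ΔM = M_X − M_Y = 16.8
L_X/L_Y = 10^(−0.4 ΔM) = 10^-6.720 = 1.905×10^-7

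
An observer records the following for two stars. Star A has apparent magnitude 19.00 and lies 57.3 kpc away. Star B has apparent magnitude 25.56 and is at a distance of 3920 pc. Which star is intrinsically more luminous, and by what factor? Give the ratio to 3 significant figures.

Star A is more luminous, by a factor of 89900.

Star A: d = 57.3 kpc = 57300 pc
Star A: M = m − 5 log₁₀ d + 5 = 19.00 − 5·4.7582 + 5 = 0.209
Star B: M = m − 5 log₁₀ d + 5 = 25.56 − 5·3.5933 + 5 = 12.594
ΔM = M_A − M_B = 0.209 − (12.594) = -12.384; smaller M is more luminous → Star A.
L ratio = 10^(0.4 |ΔM|) = 10^4.954 = 89900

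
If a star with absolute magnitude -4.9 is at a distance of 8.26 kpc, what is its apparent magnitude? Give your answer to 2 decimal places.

m ≈ 9.68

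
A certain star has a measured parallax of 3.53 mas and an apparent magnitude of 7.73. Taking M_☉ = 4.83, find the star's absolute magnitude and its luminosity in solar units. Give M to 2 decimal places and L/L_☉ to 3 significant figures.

M ≈ 0.47; L/L_☉ ≈ 55.5

d = 1/p = 1000/3.53 mas = 283.3 pc
M = m − 5 log₁₀ d + 5 = 7.73 − 5·2.4522 + 5 = 0.469
M − M_☉ = 0.469 − 4.83 = -4.361
L/L_☉ = 10^(−0.4 × -4.361) = 55.52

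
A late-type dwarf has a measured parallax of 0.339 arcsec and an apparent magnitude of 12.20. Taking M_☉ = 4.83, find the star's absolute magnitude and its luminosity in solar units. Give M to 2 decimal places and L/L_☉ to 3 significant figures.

d = 1/p = 1/0.339″ = 2.950 pc
M = m − 5 log₁₀ d + 5 = 12.20 − 5·0.4698 + 5 = 14.851
M − M_☉ = 14.851 − 4.83 = 10.021
L/L_☉ = 10^(−0.4 × 10.021) = 9.808×10^-5

M ≈ 14.85; L/L_☉ ≈ 9.81×10^-5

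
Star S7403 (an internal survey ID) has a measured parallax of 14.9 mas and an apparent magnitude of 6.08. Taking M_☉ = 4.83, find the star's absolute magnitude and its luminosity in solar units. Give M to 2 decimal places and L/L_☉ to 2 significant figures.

M ≈ 1.95; L/L_☉ ≈ 14

d = 1/p = 1000/14.9 mas = 67.11 pc
M = m − 5 log₁₀ d + 5 = 6.08 − 5·1.8268 + 5 = 1.946
M − M_☉ = 1.946 − 4.83 = -2.884
L/L_☉ = 10^(−0.4 × -2.884) = 14.24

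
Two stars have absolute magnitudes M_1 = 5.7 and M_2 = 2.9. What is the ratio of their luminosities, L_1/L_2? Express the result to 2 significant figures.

L_1/L_2 ≈ 0.076

ΔM = M_1 − M_2 = 2.8
L_1/L_2 = 10^(−0.4 ΔM) = 10^-1.120 = 0.07586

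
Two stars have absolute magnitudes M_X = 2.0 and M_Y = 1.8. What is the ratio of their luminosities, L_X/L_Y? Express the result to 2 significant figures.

ΔM = M_X − M_Y = 0.2
L_X/L_Y = 10^(−0.4 ΔM) = 10^-0.080 = 0.8318

L_X/L_Y ≈ 0.83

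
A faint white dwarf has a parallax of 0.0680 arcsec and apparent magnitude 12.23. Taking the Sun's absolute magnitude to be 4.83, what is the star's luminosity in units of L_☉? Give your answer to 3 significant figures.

d = 1/p = 1/0.0680″ = 14.71 pc
M = m − 5 log₁₀ d + 5 = 12.23 − 5·1.1675 + 5 = 11.393
M − M_☉ = 11.393 − 4.83 = 6.563
L/L_☉ = 10^(−0.4 × 6.563) = 2.371×10^-3

L/L_☉ ≈ 2.37×10^-3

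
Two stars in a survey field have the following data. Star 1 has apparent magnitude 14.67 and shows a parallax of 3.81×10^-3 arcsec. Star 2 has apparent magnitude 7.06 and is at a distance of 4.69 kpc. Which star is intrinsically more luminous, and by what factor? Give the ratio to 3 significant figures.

Star 2 is more luminous, by a factor of 353000.

Star 1: d = 1/p = 1/3.81×10^-3″ = 262.5 pc
Star 1: M = m − 5 log₁₀ d + 5 = 14.67 − 5·2.4191 + 5 = 7.575
Star 2: d = 4.69 kpc = 4690 pc
Star 2: M = m − 5 log₁₀ d + 5 = 7.06 − 5·3.6712 + 5 = -6.296
ΔM = M_1 − M_2 = 7.575 − (-6.296) = 13.870; smaller M is more luminous → Star 2.
L ratio = 10^(0.4 |ΔM|) = 10^5.548 = 353300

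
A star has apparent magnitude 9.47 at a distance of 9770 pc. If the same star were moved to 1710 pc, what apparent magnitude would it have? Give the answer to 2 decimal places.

Flux ∝ 1/d², so Δm = 5 log₁₀(d₂/d₁) = 5 log₁₀(1710/9770) = -3.784
m₂ = m₁ + Δm = 9.47 + (-3.784) = 5.686

m ≈ 5.69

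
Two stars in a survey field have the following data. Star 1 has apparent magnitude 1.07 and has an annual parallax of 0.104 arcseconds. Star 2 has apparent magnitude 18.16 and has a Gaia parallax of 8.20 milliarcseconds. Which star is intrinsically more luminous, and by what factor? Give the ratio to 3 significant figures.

Star 1: d = 1/p = 1/0.104″ = 9.615 pc
Star 1: M = m − 5 log₁₀ d + 5 = 1.07 − 5·0.9830 + 5 = 1.155
Star 2: p = 8.20 mas = 8.20×10^-3″ → d = 1/p = 122.0 pc
Star 2: M = m − 5 log₁₀ d + 5 = 18.16 − 5·2.0862 + 5 = 12.729
ΔM = M_1 − M_2 = 1.155 − (12.729) = -11.574; smaller M is more luminous → Star 1.
L ratio = 10^(0.4 |ΔM|) = 10^4.630 = 42610

Star 1 is more luminous, by a factor of 42600.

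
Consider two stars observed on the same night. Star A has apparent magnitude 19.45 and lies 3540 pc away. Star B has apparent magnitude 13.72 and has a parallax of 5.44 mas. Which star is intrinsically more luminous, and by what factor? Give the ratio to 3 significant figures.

Star A is more luminous, by a factor of 1.89.

Star A: M = m − 5 log₁₀ d + 5 = 19.45 − 5·3.5490 + 5 = 6.705
Star B: p = 5.44 mas = 5.44×10^-3″ → d = 1/p = 183.8 pc
Star B: M = m − 5 log₁₀ d + 5 = 13.72 − 5·2.2644 + 5 = 7.398
ΔM = M_A − M_B = 6.705 − (7.398) = -0.693; smaller M is more luminous → Star A.
L ratio = 10^(0.4 |ΔM|) = 10^0.277 = 1.893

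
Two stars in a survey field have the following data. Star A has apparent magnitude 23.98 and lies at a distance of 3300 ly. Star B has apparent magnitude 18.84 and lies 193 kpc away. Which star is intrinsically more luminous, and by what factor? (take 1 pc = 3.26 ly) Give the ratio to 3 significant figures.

Star B is more luminous, by a factor of 4.14×10^6.

Star A: d = 3300 ly / 3.26 = 1012 pc
Star A: M = m − 5 log₁₀ d + 5 = 23.98 − 5·3.0053 + 5 = 13.954
Star B: d = 193 kpc = 193000 pc
Star B: M = m − 5 log₁₀ d + 5 = 18.84 − 5·5.2856 + 5 = -2.588
ΔM = M_A − M_B = 13.954 − (-2.588) = 16.541; smaller M is more luminous → Star B.
L ratio = 10^(0.4 |ΔM|) = 10^6.617 = 4.135×10^6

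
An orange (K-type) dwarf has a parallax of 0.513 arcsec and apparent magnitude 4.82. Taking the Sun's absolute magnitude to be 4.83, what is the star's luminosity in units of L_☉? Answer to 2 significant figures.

d = 1/p = 1/0.513″ = 1.949 pc
M = m − 5 log₁₀ d + 5 = 4.82 − 5·0.2899 + 5 = 8.371
M − M_☉ = 8.371 − 4.83 = 3.541
L/L_☉ = 10^(−0.4 × 3.541) = 0.03835

L/L_☉ ≈ 0.038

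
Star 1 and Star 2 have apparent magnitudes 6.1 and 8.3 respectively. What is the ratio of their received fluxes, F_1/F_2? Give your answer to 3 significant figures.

F_1/F_2 ≈ 7.59

Δm = 6.1 − (8.3) = -2.2
Flux ratio = 10^(−0.4 Δm) = 10^(−0.4 × -2.2) = 10^0.880 = 7.586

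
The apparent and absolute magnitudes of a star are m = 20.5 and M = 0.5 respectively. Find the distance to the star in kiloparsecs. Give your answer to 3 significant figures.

d ≈ 100 kpc

Distance modulus: m − M = 20.5 − (0.5) = 20.000
m − M = 5 log₁₀ d − 5
log₁₀ d = (m − M)/5 + 1 = 5.0000
d = 10^5.0000 = 100000 pc
= 100.0 kpc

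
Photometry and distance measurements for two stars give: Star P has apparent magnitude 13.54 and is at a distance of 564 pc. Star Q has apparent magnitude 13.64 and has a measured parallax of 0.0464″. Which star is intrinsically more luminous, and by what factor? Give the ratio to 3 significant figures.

Star P is more luminous, by a factor of 751.

Star P: M = m − 5 log₁₀ d + 5 = 13.54 − 5·2.7513 + 5 = 4.784
Star Q: d = 1/p = 1/0.0464″ = 21.55 pc
Star Q: M = m − 5 log₁₀ d + 5 = 13.64 − 5·1.3335 + 5 = 11.973
ΔM = M_P − M_Q = 4.784 − (11.973) = -7.189; smaller M is more luminous → Star P.
L ratio = 10^(0.4 |ΔM|) = 10^2.876 = 750.9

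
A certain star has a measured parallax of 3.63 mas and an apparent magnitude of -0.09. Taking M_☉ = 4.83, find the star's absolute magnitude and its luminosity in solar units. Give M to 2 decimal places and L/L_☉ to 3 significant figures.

M ≈ -7.29; L/L_☉ ≈ 70500

d = 1/p = 1000/3.63 mas = 275.5 pc
M = m − 5 log₁₀ d + 5 = -0.09 − 5·2.4401 + 5 = -7.290
M − M_☉ = -7.290 − 4.83 = -12.120
L/L_☉ = 10^(−0.4 × -12.120) = 70500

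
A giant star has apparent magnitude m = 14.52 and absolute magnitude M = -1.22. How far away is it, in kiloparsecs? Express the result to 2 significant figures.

μ = m − M = 15.740
m − M = 5 log₁₀ d − 5
log₁₀ d = (m − M)/5 + 1 = 4.1480
d = 10^4.1480 = 14060 pc
= 14.06 kpc

d ≈ 14 kpc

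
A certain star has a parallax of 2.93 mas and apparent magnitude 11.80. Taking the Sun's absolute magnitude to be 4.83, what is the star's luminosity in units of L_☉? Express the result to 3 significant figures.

L/L_☉ ≈ 1.90

d = 1/p = 1000/2.93 mas = 341.3 pc
M = m − 5 log₁₀ d + 5 = 11.80 − 5·2.5331 + 5 = 4.134
M − M_☉ = 4.134 − 4.83 = -0.696
L/L_☉ = 10^(−0.4 × -0.696) = 1.898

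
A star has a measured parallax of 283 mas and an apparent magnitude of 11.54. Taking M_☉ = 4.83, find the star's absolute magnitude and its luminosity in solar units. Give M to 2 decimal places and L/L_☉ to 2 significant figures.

M ≈ 13.80; L/L_☉ ≈ 2.6×10^-4

d = 1/p = 1000/283 mas = 3.534 pc
M = m − 5 log₁₀ d + 5 = 11.54 − 5·0.5482 + 5 = 13.799
M − M_☉ = 13.799 − 4.83 = 8.969
L/L_☉ = 10^(−0.4 × 8.969) = 2.585×10^-4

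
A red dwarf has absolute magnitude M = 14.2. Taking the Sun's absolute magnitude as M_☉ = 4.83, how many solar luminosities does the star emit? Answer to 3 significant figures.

L/L_☉ ≈ 1.79×10^-4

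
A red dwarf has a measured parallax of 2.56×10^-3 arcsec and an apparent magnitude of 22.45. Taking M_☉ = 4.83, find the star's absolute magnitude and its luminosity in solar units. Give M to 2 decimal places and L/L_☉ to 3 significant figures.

d = 1/p = 1/2.56×10^-3″ = 390.6 pc
M = m − 5 log₁₀ d + 5 = 22.45 − 5·2.5918 + 5 = 14.491
M − M_☉ = 14.491 − 4.83 = 9.661
L/L_☉ = 10^(−0.4 × 9.661) = 1.366×10^-4

M ≈ 14.49; L/L_☉ ≈ 1.37×10^-4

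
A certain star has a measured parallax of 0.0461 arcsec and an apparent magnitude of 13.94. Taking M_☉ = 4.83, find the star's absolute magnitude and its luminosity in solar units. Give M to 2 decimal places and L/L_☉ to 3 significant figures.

d = 1/p = 1/0.0461″ = 21.69 pc
M = m − 5 log₁₀ d + 5 = 13.94 − 5·1.3363 + 5 = 12.259
M − M_☉ = 12.259 − 4.83 = 7.429
L/L_☉ = 10^(−0.4 × 7.429) = 1.068×10^-3

M ≈ 12.26; L/L_☉ ≈ 1.07×10^-3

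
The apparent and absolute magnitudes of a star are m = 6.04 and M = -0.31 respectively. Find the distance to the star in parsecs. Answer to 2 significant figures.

Distance modulus: m − M = 6.04 − (-0.31) = 6.350
m − M = 5 log₁₀ d − 5
log₁₀ d = (m − M)/5 + 1 = 2.2700
d = 10^2.2700 = 186.2 pc

d ≈ 190 pc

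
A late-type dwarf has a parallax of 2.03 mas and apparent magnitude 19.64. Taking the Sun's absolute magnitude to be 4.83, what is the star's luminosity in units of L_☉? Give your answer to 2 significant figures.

d = 1/p = 1000/2.03 mas = 492.6 pc
M = m − 5 log₁₀ d + 5 = 19.64 − 5·2.6925 + 5 = 11.177
M − M_☉ = 11.177 − 4.83 = 6.347
L/L_☉ = 10^(−0.4 × 6.347) = 2.891×10^-3

L/L_☉ ≈ 2.9×10^-3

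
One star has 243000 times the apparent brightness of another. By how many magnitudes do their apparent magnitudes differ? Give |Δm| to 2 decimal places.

Pogson: Δm = −2.5 log₁₀(ratio) = −2.5 log₁₀(243000) = −2.5 × 5.3856 = -13.464

|Δm| ≈ 13.46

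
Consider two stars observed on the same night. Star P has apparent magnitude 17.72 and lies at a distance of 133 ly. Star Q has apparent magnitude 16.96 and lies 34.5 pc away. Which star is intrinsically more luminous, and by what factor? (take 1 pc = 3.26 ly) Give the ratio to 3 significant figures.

Star Q is more luminous, by a factor of 1.44.

Star P: d = 133 ly / 3.26 = 40.80 pc
Star P: M = m − 5 log₁₀ d + 5 = 17.72 − 5·1.6106 + 5 = 14.667
Star Q: M = m − 5 log₁₀ d + 5 = 16.96 − 5·1.5378 + 5 = 14.271
ΔM = M_P − M_Q = 14.667 − (14.271) = 0.396; smaller M is more luminous → Star Q.
L ratio = 10^(0.4 |ΔM|) = 10^0.158 = 1.440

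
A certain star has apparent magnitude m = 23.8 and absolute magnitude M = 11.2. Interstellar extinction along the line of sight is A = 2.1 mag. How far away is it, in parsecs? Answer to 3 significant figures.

d ≈ 1260 pc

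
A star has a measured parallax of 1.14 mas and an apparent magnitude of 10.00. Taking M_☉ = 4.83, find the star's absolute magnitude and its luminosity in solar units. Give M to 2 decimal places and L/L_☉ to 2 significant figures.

d = 1/p = 1000/1.14 mas = 877.2 pc
M = m − 5 log₁₀ d + 5 = 10.00 − 5·2.9431 + 5 = 0.285
M − M_☉ = 0.285 − 4.83 = -4.545
L/L_☉ = 10^(−0.4 × -4.545) = 65.79

M ≈ 0.28; L/L_☉ ≈ 66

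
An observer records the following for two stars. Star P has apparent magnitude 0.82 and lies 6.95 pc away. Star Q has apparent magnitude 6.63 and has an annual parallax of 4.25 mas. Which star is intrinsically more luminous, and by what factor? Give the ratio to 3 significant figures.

Star Q is more luminous, by a factor of 5.44.

Star P: M = m − 5 log₁₀ d + 5 = 0.82 − 5·0.8420 + 5 = 1.610
Star Q: p = 4.25 mas = 4.25×10^-3″ → d = 1/p = 235.3 pc
Star Q: M = m − 5 log₁₀ d + 5 = 6.63 − 5·2.3716 + 5 = -0.228
ΔM = M_P − M_Q = 1.610 − (-0.228) = 1.838; smaller M is more luminous → Star Q.
L ratio = 10^(0.4 |ΔM|) = 10^0.735 = 5.436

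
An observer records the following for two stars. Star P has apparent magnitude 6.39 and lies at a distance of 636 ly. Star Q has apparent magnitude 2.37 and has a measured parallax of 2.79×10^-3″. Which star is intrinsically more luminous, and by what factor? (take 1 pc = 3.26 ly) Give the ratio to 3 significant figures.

Star P: d = 636 ly / 3.26 = 195.1 pc
Star P: M = m − 5 log₁₀ d + 5 = 6.39 − 5·2.2902 + 5 = -0.061
Star Q: d = 1/p = 1/2.79×10^-3″ = 358.4 pc
Star Q: M = m − 5 log₁₀ d + 5 = 2.37 − 5·2.5544 + 5 = -5.402
ΔM = M_P − M_Q = -0.061 − (-5.402) = 5.341; smaller M is more luminous → Star Q.
L ratio = 10^(0.4 |ΔM|) = 10^2.136 = 136.9

Star Q is more luminous, by a factor of 137.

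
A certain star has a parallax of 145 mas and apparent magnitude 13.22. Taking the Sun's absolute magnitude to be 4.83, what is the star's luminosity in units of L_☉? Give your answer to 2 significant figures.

d = 1/p = 1000/145 mas = 6.897 pc
M = m − 5 log₁₀ d + 5 = 13.22 − 5·0.8386 + 5 = 14.027
M − M_☉ = 14.027 − 4.83 = 9.197
L/L_☉ = 10^(−0.4 × 9.197) = 2.095×10^-4

L/L_☉ ≈ 2.1×10^-4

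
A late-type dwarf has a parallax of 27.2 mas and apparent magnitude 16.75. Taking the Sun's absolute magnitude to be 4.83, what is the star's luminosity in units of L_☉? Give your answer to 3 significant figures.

d = 1/p = 1000/27.2 mas = 36.76 pc
M = m − 5 log₁₀ d + 5 = 16.75 − 5·1.5654 + 5 = 13.923
M − M_☉ = 13.923 − 4.83 = 9.093
L/L_☉ = 10^(−0.4 × 9.093) = 2.306×10^-4

L/L_☉ ≈ 2.31×10^-4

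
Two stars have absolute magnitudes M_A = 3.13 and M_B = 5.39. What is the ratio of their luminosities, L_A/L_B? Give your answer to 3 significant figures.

ΔM = M_A − M_B = -2.26
L_A/L_B = 10^(−0.4 ΔM) = 10^0.904 = 8.017

L_A/L_B ≈ 8.02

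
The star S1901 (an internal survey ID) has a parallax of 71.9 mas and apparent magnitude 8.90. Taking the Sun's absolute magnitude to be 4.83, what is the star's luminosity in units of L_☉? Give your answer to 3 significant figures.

L/L_☉ ≈ 0.0456

d = 1/p = 1000/71.9 mas = 13.91 pc
M = m − 5 log₁₀ d + 5 = 8.90 − 5·1.1433 + 5 = 8.184
M − M_☉ = 8.184 − 4.83 = 3.354
L/L_☉ = 10^(−0.4 × 3.354) = 0.04556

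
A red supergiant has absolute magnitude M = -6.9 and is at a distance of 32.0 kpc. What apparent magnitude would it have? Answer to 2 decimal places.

d = 32.0 kpc = 32000 pc
m = M + 5 log₁₀ d − 5 = -6.9 + 5·4.5051 − 5 = 10.626

m ≈ 10.63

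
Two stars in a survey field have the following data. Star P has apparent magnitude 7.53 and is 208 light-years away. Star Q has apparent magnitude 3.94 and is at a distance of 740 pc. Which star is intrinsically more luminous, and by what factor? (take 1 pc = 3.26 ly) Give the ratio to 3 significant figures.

Star P: d = 208 ly / 3.26 = 63.80 pc
Star P: M = m − 5 log₁₀ d + 5 = 7.53 − 5·1.8048 + 5 = 3.506
Star Q: M = m − 5 log₁₀ d + 5 = 3.94 − 5·2.8692 + 5 = -5.406
ΔM = M_P − M_Q = 3.506 − (-5.406) = 8.912; smaller M is more luminous → Star Q.
L ratio = 10^(0.4 |ΔM|) = 10^3.565 = 3671

Star Q is more luminous, by a factor of 3670.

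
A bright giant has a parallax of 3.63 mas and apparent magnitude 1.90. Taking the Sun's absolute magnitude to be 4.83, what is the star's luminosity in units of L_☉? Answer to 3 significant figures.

L/L_☉ ≈ 11300

d = 1/p = 1000/3.63 mas = 275.5 pc
M = m − 5 log₁₀ d + 5 = 1.90 − 5·2.4401 + 5 = -5.300
M − M_☉ = -5.300 − 4.83 = -10.130
L/L_☉ = 10^(−0.4 × -10.130) = 11280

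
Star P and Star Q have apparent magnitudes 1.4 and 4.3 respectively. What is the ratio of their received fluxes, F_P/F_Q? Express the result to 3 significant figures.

Δm = 1.4 − (4.3) = -2.9
Flux ratio = 10^(−0.4 Δm) = 10^(−0.4 × -2.9) = 10^1.160 = 14.45

F_P/F_Q ≈ 14.5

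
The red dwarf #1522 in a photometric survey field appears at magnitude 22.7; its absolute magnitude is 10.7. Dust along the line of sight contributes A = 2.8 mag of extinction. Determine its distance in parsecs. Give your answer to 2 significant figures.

m − M = 5 log₁₀(d/10 pc) + A  ⇒  22.7 − (10.7) − 2.8 = 5 log₁₀(d/10)
9.200 = 5 log₁₀(d/10)
log₁₀ d = (m − M − A)/5 + 1 = 2.8400
d = 10^2.8400 = 691.8 pc

d ≈ 690 pc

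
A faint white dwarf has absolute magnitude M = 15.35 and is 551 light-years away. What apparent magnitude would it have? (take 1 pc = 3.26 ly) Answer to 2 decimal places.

m ≈ 21.49

d = 551 ly / 3.26 = 169.0 pc
m = M + 5 log₁₀ d − 5 = 15.35 + 5·2.2279 − 5 = 21.490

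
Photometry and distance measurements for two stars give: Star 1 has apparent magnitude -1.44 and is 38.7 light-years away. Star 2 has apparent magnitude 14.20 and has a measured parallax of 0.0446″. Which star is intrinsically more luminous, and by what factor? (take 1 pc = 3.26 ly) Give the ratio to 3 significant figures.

Star 1 is more luminous, by a factor of 505000.

Star 1: d = 38.7 ly / 3.26 = 11.87 pc
Star 1: M = m − 5 log₁₀ d + 5 = -1.44 − 5·1.0745 + 5 = -1.812
Star 2: d = 1/p = 1/0.0446″ = 22.42 pc
Star 2: M = m − 5 log₁₀ d + 5 = 14.20 − 5·1.3507 + 5 = 12.447
ΔM = M_1 − M_2 = -1.812 − (12.447) = -14.259; smaller M is more luminous → Star 1.
L ratio = 10^(0.4 |ΔM|) = 10^5.704 = 505400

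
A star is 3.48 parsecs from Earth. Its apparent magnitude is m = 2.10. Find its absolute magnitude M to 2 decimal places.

5 log₁₀(d/10 pc) = 5 log₁₀(3.480) − 5 = -2.292
M = m − 5 log₁₀(d/10) = 2.10 + 2.292 = 4.392

M ≈ 4.39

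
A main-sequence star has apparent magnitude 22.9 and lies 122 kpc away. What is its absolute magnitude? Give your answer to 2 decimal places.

M ≈ 2.47

d = 122 kpc = 122000 pc
5 log₁₀(d/10 pc) = 5 log₁₀(122000) − 5 = 20.432
M = m − 5 log₁₀(d/10) = 22.9 − 20.432 = 2.468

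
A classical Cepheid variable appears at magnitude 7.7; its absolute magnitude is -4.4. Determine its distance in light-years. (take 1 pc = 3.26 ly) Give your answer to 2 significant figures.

d ≈ 8600 ly

Distance modulus: m − M = 7.7 − (-4.4) = 12.100
m − M = 5 log₁₀ d − 5
log₁₀ d = (m − M)/5 + 1 = 3.4200
d = 10^3.4200 = 2630 pc
= 8575 ly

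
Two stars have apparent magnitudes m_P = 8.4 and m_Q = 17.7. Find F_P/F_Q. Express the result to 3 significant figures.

Magnitude difference = -9.3
Flux ratio = 10^(−0.4 Δm) = 10^(−0.4 × -9.3) = 10^3.720 = 5248

F_P/F_Q ≈ 5250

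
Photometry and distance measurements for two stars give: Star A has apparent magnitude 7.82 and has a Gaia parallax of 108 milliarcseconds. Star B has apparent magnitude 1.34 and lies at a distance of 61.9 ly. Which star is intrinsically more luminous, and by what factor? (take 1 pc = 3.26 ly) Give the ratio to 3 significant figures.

Star A: p = 108 mas = 0.108″ → d = 1/p = 9.259 pc
Star A: M = m − 5 log₁₀ d + 5 = 7.82 − 5·0.9666 + 5 = 7.987
Star B: d = 61.9 ly / 3.26 = 18.99 pc
Star B: M = m − 5 log₁₀ d + 5 = 1.34 − 5·1.2785 + 5 = -0.052
ΔM = M_A − M_B = 7.987 − (-0.052) = 8.039; smaller M is more luminous → Star B.
L ratio = 10^(0.4 |ΔM|) = 10^3.216 = 1644

Star B is more luminous, by a factor of 1640.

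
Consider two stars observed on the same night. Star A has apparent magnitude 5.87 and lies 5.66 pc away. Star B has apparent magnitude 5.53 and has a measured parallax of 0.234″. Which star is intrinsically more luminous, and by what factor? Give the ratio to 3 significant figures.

Star A is more luminous, by a factor of 1.28.

Star A: M = m − 5 log₁₀ d + 5 = 5.87 − 5·0.7528 + 5 = 7.106
Star B: d = 1/p = 1/0.234″ = 4.274 pc
Star B: M = m − 5 log₁₀ d + 5 = 5.53 − 5·0.6308 + 5 = 7.376
ΔM = M_A − M_B = 7.106 − (7.376) = -0.270; smaller M is more luminous → Star A.
L ratio = 10^(0.4 |ΔM|) = 10^0.108 = 1.283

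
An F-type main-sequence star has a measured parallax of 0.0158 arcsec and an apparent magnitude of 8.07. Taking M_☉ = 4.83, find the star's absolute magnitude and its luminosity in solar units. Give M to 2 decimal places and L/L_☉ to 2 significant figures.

d = 1/p = 1/0.0158″ = 63.29 pc
M = m − 5 log₁₀ d + 5 = 8.07 − 5·1.8013 + 5 = 4.063
M − M_☉ = 4.063 − 4.83 = -0.767
L/L_☉ = 10^(−0.4 × -0.767) = 2.026

M ≈ 4.06; L/L_☉ ≈ 2.0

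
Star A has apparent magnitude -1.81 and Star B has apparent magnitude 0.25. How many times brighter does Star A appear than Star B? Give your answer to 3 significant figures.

Magnitude difference = -2.06
Flux ratio = 10^(−0.4 Δm) = 10^(−0.4 × -2.06) = 10^0.824 = 6.668

6.67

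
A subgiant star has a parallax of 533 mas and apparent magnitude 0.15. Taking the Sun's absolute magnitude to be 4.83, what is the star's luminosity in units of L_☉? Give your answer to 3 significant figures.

L/L_☉ ≈ 2.62

d = 1/p = 1000/533 mas = 1.876 pc
M = m − 5 log₁₀ d + 5 = 0.15 − 5·0.2733 + 5 = 3.784
M − M_☉ = 3.784 − 4.83 = -1.046
L/L_☉ = 10^(−0.4 × -1.046) = 2.621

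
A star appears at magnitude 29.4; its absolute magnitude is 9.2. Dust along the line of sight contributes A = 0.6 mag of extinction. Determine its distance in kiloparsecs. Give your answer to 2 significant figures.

d ≈ 83 kpc

m − M = 5 log₁₀(d/10 pc) + A  ⇒  29.4 − (9.2) − 0.6 = 5 log₁₀(d/10)
19.600 = 5 log₁₀(d/10)
log₁₀ d = (m − M − A)/5 + 1 = 4.9200
d = 10^4.9200 = 83180 pc
= 83.18 kpc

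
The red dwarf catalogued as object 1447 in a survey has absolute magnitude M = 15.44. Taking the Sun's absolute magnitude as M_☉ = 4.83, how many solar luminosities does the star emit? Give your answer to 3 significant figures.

L/L_☉ ≈ 5.70×10^-5

M − M_☉ = 15.44 − 4.83 = 10.610
L/L_☉ = 10^(−0.4 (M − M_☉)) = 10^-4.244 = 5.702×10^-5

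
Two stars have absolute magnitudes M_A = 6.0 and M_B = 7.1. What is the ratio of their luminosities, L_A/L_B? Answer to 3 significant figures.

L_A/L_B ≈ 2.75

ΔM = M_A − M_B = -1.1
L_A/L_B = 10^(−0.4 ΔM) = 10^0.440 = 2.754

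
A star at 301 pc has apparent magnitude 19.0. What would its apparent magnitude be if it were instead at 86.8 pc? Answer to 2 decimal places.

Flux ∝ 1/d², so Δm = 5 log₁₀(d₂/d₁) = 5 log₁₀(86.8/301) = -2.700
m₂ = m₁ + Δm = 19.0 + (-2.700) = 16.300

m ≈ 16.30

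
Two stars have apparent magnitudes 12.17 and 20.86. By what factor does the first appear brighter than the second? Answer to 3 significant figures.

Δm = 12.17 − (20.86) = -8.69
Flux ratio = 10^(−0.4 Δm) = 10^(−0.4 × -8.69) = 10^3.476 = 2992

2990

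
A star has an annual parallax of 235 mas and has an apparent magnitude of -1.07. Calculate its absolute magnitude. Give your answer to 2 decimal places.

M ≈ 0.79

p = 235 mas = 0.235″ → d = 1/p = 4.255 pc
5 log₁₀(d/10 pc) = 5 log₁₀(4.255) − 5 = -1.855
M = m − 5 log₁₀(d/10) = -1.07 + 1.855 = 0.785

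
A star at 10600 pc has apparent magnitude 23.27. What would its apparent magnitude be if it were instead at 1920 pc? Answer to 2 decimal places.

m ≈ 19.56

Flux ∝ 1/d², so Δm = 5 log₁₀(d₂/d₁) = 5 log₁₀(1920/10600) = -3.710
m₂ = m₁ + Δm = 23.27 + (-3.710) = 19.560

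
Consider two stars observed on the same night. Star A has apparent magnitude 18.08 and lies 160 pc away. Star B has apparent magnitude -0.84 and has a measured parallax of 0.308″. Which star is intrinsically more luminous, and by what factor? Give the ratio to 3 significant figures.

Star A: M = m − 5 log₁₀ d + 5 = 18.08 − 5·2.2041 + 5 = 12.059
Star B: d = 1/p = 1/0.308″ = 3.247 pc
Star B: M = m − 5 log₁₀ d + 5 = -0.84 − 5·0.5114 + 5 = 1.603
ΔM = M_A − M_B = 12.059 − (1.603) = 10.457; smaller M is more luminous → Star B.
L ratio = 10^(0.4 |ΔM|) = 10^4.183 = 15230

Star B is more luminous, by a factor of 15200.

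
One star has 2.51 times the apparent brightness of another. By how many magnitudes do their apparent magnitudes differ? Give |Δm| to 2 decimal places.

|Δm| ≈ 1.00

Pogson: Δm = −2.5 log₁₀(ratio) = −2.5 log₁₀(2.51) = −2.5 × 0.3997 = -0.999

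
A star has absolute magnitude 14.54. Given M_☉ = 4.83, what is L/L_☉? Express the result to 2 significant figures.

M − M_☉ = 14.54 − 4.83 = 9.710
L/L_☉ = 10^(−0.4 (M − M_☉)) = 10^-3.884 = 1.306×10^-4

L/L_☉ ≈ 1.3×10^-4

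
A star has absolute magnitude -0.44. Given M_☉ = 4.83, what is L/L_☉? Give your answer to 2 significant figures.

L/L_☉ ≈ 130

M − M_☉ = -0.44 − 4.83 = -5.270
L/L_☉ = 10^(−0.4 (M − M_☉)) = 10^2.108 = 128.2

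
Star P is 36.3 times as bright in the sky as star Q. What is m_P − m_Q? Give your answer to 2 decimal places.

m_P − m_Q ≈ -3.90

Pogson: Δm = −2.5 log₁₀(ratio) = −2.5 log₁₀(36.3) = −2.5 × 1.5599 = -3.900
Star P is brighter, so it has the smaller magnitude: the difference is negative.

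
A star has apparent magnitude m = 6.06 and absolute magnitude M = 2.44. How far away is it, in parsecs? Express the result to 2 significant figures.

d ≈ 53 pc

μ = m − M = 3.620
m − M = 5 log₁₀ d − 5
log₁₀ d = (m − M)/5 + 1 = 1.7240
d = 10^1.7240 = 52.97 pc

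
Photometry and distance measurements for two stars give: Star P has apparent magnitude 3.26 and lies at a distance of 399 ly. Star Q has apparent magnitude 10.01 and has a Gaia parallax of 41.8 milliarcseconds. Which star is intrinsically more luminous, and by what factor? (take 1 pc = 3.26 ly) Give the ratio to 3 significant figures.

Star P is more luminous, by a factor of 13100.

Star P: d = 399 ly / 3.26 = 122.4 pc
Star P: M = m − 5 log₁₀ d + 5 = 3.26 − 5·2.0878 + 5 = -2.179
Star Q: p = 41.8 mas = 0.0418″ → d = 1/p = 23.92 pc
Star Q: M = m − 5 log₁₀ d + 5 = 10.01 − 5·1.3788 + 5 = 8.116
ΔM = M_P − M_Q = -2.179 − (8.116) = -10.295; smaller M is more luminous → Star P.
L ratio = 10^(0.4 |ΔM|) = 10^4.118 = 13120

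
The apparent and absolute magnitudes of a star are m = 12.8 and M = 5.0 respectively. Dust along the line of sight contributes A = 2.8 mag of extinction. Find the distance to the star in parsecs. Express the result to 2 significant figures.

d ≈ 100 pc

m − M = 5 log₁₀(d/10 pc) + A  ⇒  12.8 − (5.0) − 2.8 = 5 log₁₀(d/10)
5.000 = 5 log₁₀(d/10)
log₁₀ d = (m − M − A)/5 + 1 = 2.0000
d = 10^2.0000 = 100.0 pc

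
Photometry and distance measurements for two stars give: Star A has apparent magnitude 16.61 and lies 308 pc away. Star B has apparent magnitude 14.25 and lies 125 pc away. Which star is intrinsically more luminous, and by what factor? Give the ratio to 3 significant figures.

Star A: M = m − 5 log₁₀ d + 5 = 16.61 − 5·2.4886 + 5 = 9.167
Star B: M = m − 5 log₁₀ d + 5 = 14.25 − 5·2.0969 + 5 = 8.765
ΔM = M_A − M_B = 9.167 − (8.765) = 0.402; smaller M is more luminous → Star B.
L ratio = 10^(0.4 |ΔM|) = 10^0.161 = 1.448

Star B is more luminous, by a factor of 1.45.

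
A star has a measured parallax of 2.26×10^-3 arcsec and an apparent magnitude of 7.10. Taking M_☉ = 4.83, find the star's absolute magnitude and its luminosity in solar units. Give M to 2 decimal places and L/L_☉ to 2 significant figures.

M ≈ -1.13; L/L_☉ ≈ 240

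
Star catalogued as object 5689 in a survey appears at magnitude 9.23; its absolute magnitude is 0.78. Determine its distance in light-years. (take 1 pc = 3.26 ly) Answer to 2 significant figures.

μ = m − M = 8.450
m − M = 5 log₁₀ d − 5
log₁₀ d = (m − M)/5 + 1 = 2.6900
d = 10^2.6900 = 489.8 pc
= 1597 ly

d ≈ 1600 ly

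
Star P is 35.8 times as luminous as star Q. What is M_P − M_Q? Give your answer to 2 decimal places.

Pogson: ΔM = −2.5 log₁₀(ratio) = −2.5 log₁₀(35.8) = −2.5 × 1.5539 = -3.885
Star P is brighter, so it has the smaller magnitude: the difference is negative.

M_P − M_Q ≈ -3.88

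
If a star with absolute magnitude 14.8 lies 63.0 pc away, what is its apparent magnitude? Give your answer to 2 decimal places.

m ≈ 18.80

m = M + 5 log₁₀ d − 5 = 14.8 + 5·1.7993 − 5 = 18.797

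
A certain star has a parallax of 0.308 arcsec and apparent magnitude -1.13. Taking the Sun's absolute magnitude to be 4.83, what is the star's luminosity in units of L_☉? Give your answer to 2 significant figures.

L/L_☉ ≈ 26

d = 1/p = 1/0.308″ = 3.247 pc
M = m − 5 log₁₀ d + 5 = -1.13 − 5·0.5114 + 5 = 1.313
M − M_☉ = 1.313 − 4.83 = -3.517
L/L_☉ = 10^(−0.4 × -3.517) = 25.52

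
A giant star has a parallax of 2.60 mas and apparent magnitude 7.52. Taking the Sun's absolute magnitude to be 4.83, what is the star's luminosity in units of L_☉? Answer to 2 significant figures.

L/L_☉ ≈ 120

d = 1/p = 1000/2.60 mas = 384.6 pc
M = m − 5 log₁₀ d + 5 = 7.52 − 5·2.5850 + 5 = -0.405
M − M_☉ = -0.405 − 4.83 = -5.235
L/L_☉ = 10^(−0.4 × -5.235) = 124.2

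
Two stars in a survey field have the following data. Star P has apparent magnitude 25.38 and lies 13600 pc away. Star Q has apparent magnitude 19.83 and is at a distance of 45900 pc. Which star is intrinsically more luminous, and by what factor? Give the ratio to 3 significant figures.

Star Q is more luminous, by a factor of 1890.

Star P: M = m − 5 log₁₀ d + 5 = 25.38 − 5·4.1335 + 5 = 9.712
Star Q: M = m − 5 log₁₀ d + 5 = 19.83 − 5·4.6618 + 5 = 1.521
ΔM = M_P − M_Q = 9.712 − (1.521) = 8.191; smaller M is more luminous → Star Q.
L ratio = 10^(0.4 |ΔM|) = 10^3.277 = 1890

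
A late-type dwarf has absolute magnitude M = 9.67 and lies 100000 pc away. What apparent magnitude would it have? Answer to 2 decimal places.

m ≈ 29.67

m = M + 5 log₁₀ d − 5 = 9.67 + 5·5.0000 − 5 = 29.670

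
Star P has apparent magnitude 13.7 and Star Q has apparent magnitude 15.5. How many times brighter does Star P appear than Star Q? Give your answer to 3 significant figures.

Magnitude difference = -1.8
Flux ratio = 10^(−0.4 Δm) = 10^(−0.4 × -1.8) = 10^0.720 = 5.248

5.25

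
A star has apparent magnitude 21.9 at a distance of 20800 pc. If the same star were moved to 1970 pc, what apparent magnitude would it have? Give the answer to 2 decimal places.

m ≈ 16.78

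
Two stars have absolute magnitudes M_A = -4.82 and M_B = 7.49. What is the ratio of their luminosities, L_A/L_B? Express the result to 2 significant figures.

L_A/L_B ≈ 84000

ΔM = M_A − M_B = -12.31
L_A/L_B = 10^(−0.4 ΔM) = 10^4.924 = 83950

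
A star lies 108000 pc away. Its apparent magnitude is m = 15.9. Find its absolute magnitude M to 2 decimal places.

M ≈ -4.27

5 log₁₀(d/10 pc) = 5 log₁₀(108000) − 5 = 20.167
M = m − 5 log₁₀(d/10) = 15.9 − 20.167 = -4.267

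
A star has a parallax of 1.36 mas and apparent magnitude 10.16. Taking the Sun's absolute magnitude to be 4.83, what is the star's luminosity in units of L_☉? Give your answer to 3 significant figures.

d = 1/p = 1000/1.36 mas = 735.3 pc
M = m − 5 log₁₀ d + 5 = 10.16 − 5·2.8665 + 5 = 0.828
M − M_☉ = 0.828 − 4.83 = -4.002
L/L_☉ = 10^(−0.4 × -4.002) = 39.90

L/L_☉ ≈ 39.9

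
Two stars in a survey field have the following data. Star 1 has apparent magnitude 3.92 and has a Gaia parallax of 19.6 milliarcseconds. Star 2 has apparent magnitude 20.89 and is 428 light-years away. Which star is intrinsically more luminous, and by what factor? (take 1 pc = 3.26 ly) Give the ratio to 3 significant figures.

Star 1: p = 19.6 mas = 0.0196″ → d = 1/p = 51.02 pc
Star 1: M = m − 5 log₁₀ d + 5 = 3.92 − 5·1.7077 + 5 = 0.381
Star 2: d = 428 ly / 3.26 = 131.3 pc
Star 2: M = m − 5 log₁₀ d + 5 = 20.89 − 5·2.1182 + 5 = 15.299
ΔM = M_1 − M_2 = 0.381 − (15.299) = -14.918; smaller M is more luminous → Star 1.
L ratio = 10^(0.4 |ΔM|) = 10^5.967 = 926900

Star 1 is more luminous, by a factor of 927000.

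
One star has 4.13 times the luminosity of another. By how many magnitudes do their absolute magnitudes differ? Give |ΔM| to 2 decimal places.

Pogson: ΔM = −2.5 log₁₀(ratio) = −2.5 log₁₀(4.13) = −2.5 × 0.6160 = -1.540

|ΔM| ≈ 1.54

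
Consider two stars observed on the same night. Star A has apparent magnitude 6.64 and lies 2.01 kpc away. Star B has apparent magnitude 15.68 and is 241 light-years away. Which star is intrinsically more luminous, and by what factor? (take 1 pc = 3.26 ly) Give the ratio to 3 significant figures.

Star A: d = 2.01 kpc = 2010 pc
Star A: M = m − 5 log₁₀ d + 5 = 6.64 − 5·3.3032 + 5 = -4.876
Star B: d = 241 ly / 3.26 = 73.93 pc
Star B: M = m − 5 log₁₀ d + 5 = 15.68 − 5·1.8688 + 5 = 11.336
ΔM = M_A − M_B = -4.876 − (11.336) = -16.212; smaller M is more luminous → Star A.
L ratio = 10^(0.4 |ΔM|) = 10^6.485 = 3.053×10^6

Star A is more luminous, by a factor of 3.05×10^6.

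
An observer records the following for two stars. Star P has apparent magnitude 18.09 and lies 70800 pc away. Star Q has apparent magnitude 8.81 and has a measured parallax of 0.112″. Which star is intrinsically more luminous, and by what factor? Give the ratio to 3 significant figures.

Star P is more luminous, by a factor of 12200.

Star P: M = m − 5 log₁₀ d + 5 = 18.09 − 5·4.8500 + 5 = -1.160
Star Q: d = 1/p = 1/0.112″ = 8.929 pc
Star Q: M = m − 5 log₁₀ d + 5 = 8.81 − 5·0.9508 + 5 = 9.056
ΔM = M_P − M_Q = -1.160 − (9.056) = -10.216; smaller M is more luminous → Star P.
L ratio = 10^(0.4 |ΔM|) = 10^4.087 = 12200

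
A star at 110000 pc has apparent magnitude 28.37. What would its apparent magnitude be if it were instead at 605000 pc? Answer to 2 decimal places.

m ≈ 32.07

Flux ∝ 1/d², so Δm = 5 log₁₀(d₂/d₁) = 5 log₁₀(605000/110000) = 3.702
m₂ = m₁ + Δm = 28.37 + (3.702) = 32.072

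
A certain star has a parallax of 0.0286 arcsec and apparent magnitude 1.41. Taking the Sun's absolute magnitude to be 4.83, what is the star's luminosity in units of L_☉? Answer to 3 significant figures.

d = 1/p = 1/0.0286″ = 34.97 pc
M = m − 5 log₁₀ d + 5 = 1.41 − 5·1.5436 + 5 = -1.308
M − M_☉ = -1.308 − 4.83 = -6.138
L/L_☉ = 10^(−0.4 × -6.138) = 285.3

L/L_☉ ≈ 285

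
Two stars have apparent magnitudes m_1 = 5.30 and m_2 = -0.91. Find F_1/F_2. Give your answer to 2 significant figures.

F_1/F_2 ≈ 3.3×10^-3

Magnitude difference = 6.21
Flux ratio = 10^(−0.4 Δm) = 10^(−0.4 × 6.21) = 10^-2.484 = 3.281×10^-3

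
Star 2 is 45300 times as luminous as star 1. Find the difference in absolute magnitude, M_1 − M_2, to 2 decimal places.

Pogson: ΔM = −2.5 log₁₀(ratio) = −2.5 log₁₀(45300) = −2.5 × 4.6561 = -11.640
Star 2 is brighter so has the smaller magnitude: M_1 − M_2 is positive.

M_1 − M_2 ≈ 11.64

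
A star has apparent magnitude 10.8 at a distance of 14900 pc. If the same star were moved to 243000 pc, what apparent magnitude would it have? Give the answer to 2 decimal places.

m ≈ 16.86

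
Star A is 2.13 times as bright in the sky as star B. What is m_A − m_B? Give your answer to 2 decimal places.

m_A − m_B ≈ -0.82

Pogson: Δm = −2.5 log₁₀(ratio) = −2.5 log₁₀(2.13) = −2.5 × 0.3284 = -0.821
Star A is brighter, so it has the smaller magnitude: the difference is negative.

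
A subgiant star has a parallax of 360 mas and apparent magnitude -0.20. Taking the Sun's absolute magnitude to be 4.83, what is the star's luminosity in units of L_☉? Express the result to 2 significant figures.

L/L_☉ ≈ 7.9

d = 1/p = 1000/360 mas = 2.778 pc
M = m − 5 log₁₀ d + 5 = -0.20 − 5·0.4437 + 5 = 2.582
M − M_☉ = 2.582 − 4.83 = -2.248
L/L_☉ = 10^(−0.4 × -2.248) = 7.932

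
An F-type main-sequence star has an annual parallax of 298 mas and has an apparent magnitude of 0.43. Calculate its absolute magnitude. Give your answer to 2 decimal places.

p = 298 mas = 0.298″ → d = 1/p = 3.356 pc
5 log₁₀(d/10 pc) = 5 log₁₀(3.356) − 5 = -2.371
M = m − 5 log₁₀(d/10) = 0.43 + 2.371 = 2.801

M ≈ 2.80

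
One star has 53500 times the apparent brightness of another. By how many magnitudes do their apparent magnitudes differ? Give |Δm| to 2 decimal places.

Pogson: Δm = −2.5 log₁₀(ratio) = −2.5 log₁₀(53500) = −2.5 × 4.7284 = -11.821

|Δm| ≈ 11.82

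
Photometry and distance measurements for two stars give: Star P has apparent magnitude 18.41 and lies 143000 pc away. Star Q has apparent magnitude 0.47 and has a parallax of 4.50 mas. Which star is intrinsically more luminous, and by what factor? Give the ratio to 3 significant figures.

Star Q is more luminous, by a factor of 36.2.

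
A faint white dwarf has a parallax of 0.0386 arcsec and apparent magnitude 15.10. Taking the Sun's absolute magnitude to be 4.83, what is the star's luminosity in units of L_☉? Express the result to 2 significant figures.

L/L_☉ ≈ 5.2×10^-4

d = 1/p = 1/0.0386″ = 25.91 pc
M = m − 5 log₁₀ d + 5 = 15.10 − 5·1.4134 + 5 = 13.033
M − M_☉ = 13.033 − 4.83 = 8.203
L/L_☉ = 10^(−0.4 × 8.203) = 5.234×10^-4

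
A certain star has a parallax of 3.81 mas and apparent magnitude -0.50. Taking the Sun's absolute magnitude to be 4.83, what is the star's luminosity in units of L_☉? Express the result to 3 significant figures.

d = 1/p = 1000/3.81 mas = 262.5 pc
M = m − 5 log₁₀ d + 5 = -0.50 − 5·2.4191 + 5 = -7.595
M − M_☉ = -7.595 − 4.83 = -12.425
L/L_☉ = 10^(−0.4 × -12.425) = 93360

L/L_☉ ≈ 93400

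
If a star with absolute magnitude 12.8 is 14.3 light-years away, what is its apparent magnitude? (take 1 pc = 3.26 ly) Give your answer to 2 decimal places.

m ≈ 11.01

d = 14.3 ly / 3.26 = 4.387 pc
m = M + 5 log₁₀ d − 5 = 12.8 + 5·0.6421 − 5 = 11.011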